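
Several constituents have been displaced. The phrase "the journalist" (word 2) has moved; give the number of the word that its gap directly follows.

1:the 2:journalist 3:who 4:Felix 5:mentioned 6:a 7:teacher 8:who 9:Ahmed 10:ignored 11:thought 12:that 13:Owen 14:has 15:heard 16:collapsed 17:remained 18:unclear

15

The displaced element is "the journalist" (word 2).
It is linked across 3 clause boundaries (Ø → that → Ø).
It functions as the subject of "collapsed", so the gap sits immediately after word 15 ("heard").
Base order: Felix mentioned a teacher who Ahmed ignored thought that Owen has heard the journalist collapsed.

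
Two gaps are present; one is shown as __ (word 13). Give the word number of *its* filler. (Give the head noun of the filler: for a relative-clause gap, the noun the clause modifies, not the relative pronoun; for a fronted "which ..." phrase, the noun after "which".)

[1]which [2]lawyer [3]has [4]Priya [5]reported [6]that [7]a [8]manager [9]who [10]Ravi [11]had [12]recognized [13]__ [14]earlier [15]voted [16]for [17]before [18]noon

The marked gap is inside the relative clause, the direct object of "recognized".
Its filler is the head noun "manager" (via "who"), at word 8.
(The other dependency links word 2 to a gap after word 16.)

8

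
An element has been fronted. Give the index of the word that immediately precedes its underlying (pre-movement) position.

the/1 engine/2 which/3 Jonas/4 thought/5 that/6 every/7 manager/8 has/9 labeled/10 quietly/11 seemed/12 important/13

10

The displaced element is "the engine" (word 2).
It is linked across 1 clause boundary (that).
It functions as the direct object of "labeled", so the gap sits immediately after word 10 ("labeled").
Base order: Jonas thought that every manager has labeled the engine quietly.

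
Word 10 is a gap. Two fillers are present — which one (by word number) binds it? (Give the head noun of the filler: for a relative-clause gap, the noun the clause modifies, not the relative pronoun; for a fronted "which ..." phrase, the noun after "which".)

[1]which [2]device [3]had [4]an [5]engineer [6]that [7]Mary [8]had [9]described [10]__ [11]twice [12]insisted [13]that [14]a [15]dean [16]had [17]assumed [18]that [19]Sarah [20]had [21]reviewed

The marked gap is inside the relative clause, the direct object of "described".
Its filler is the head noun "engineer" (via "that"), at word 5.
(The other dependency links word 2 to a gap after word 21.)

5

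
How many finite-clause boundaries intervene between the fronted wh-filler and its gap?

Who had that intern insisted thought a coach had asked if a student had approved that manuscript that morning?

1

"who" is extracted from the subject of "thought".
Boundaries crossed, outermost first: [Ø] — 1 in total.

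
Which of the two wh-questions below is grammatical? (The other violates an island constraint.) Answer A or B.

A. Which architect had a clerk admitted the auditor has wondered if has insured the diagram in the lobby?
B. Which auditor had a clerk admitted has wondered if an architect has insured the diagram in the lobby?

In A, the wh-phrase is extracted from inside a wh-island (introduced by "if"), which blocks movement.
In B, the extraction path crosses only that-complement boundaries, which are transparent.
So B is grammatical.

B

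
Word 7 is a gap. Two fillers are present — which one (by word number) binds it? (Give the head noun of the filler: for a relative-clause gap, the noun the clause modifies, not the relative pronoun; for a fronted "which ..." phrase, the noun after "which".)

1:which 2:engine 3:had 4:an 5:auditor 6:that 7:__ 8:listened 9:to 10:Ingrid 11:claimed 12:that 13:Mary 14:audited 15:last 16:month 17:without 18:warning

The marked gap is inside the relative clause, the subject of "listened".
Its filler is the head noun "auditor" (via "that"), at word 5.
(The other dependency links word 2 to a gap after word 14.)

5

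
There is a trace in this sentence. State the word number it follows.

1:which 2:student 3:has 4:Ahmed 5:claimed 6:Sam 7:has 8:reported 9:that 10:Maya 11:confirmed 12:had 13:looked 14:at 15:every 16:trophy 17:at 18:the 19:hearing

The displaced element is "which student" (word 2).
It is linked across 3 clause boundaries (Ø → that → Ø).
It functions as the subject of "looked", so the gap sits immediately after word 11 ("confirmed").
Base order: Ahmed has claimed Sam has reported that Maya confirmed that which student had looked at every trophy at the hearing.

11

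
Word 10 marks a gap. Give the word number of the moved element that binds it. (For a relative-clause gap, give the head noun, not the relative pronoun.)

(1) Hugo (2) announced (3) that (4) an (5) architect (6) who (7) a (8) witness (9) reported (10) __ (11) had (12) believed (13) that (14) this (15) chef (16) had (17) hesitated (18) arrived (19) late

The gap at 10 is the subject of "believed", inside a relative clause.
The relative pronoun is "who" (word 6); it is bound by the head noun immediately before it.
Its filler is the head noun "architect", at word 5.

5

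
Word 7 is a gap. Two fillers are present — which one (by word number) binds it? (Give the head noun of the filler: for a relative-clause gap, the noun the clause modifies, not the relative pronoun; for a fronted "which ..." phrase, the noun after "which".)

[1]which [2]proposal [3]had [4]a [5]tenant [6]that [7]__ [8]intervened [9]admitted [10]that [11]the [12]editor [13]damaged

5

The marked gap is inside the relative clause, the subject of "intervened".
Its filler is the head noun "tenant" (via "that"), at word 5.
(The other dependency links word 2 to a gap after word 13.)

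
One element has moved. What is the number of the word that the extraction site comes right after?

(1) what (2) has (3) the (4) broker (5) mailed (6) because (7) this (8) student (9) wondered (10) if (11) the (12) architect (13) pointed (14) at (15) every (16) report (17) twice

The displaced element is "what" (word 1).
It functions as the direct object of "mailed", so the gap sits immediately after word 5 ("mailed").
Base order: The broker has mailed what because this student wondered if the architect pointed at every report twice.

5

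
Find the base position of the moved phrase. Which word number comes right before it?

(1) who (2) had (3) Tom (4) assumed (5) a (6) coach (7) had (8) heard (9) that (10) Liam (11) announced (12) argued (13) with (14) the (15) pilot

The displaced element is "who" (word 1).
It is linked across 3 clause boundaries (Ø → that → Ø).
It functions as the subject of "argued", so the gap sits immediately after word 11 ("announced").
Base order: Tom had assumed a coach had heard that Liam announced that who argued with the pilot.

11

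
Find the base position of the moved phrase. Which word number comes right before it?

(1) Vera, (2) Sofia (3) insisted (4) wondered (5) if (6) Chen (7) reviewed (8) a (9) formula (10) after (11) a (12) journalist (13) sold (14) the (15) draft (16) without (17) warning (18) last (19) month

The displaced element is "Vera" (word 1).
It is linked across 1 clause boundary (Ø).
It functions as the subject of "wondered", so the gap sits immediately after word 3 ("insisted").
Base order: Sofia insisted Vera wondered if Chen reviewed a formula after a journalist sold the draft without warning last month.

3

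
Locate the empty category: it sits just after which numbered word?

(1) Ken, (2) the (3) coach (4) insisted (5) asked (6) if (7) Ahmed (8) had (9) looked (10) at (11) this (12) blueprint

4

The displaced element is "Ken" (word 1).
It is linked across 1 clause boundary (Ø).
It functions as the subject of "asked", so the gap sits immediately after word 4 ("insisted").
Base order: The coach insisted that Ken asked if Ahmed had looked at this blueprint.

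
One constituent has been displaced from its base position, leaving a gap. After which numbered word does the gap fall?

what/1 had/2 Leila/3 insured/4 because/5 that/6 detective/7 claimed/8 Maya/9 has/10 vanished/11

The displaced element is "what" (word 1).
It functions as the direct object of "insured", so the gap sits immediately after word 4 ("insured").
Base order: Leila had insured what because that detective claimed Maya has vanished.

4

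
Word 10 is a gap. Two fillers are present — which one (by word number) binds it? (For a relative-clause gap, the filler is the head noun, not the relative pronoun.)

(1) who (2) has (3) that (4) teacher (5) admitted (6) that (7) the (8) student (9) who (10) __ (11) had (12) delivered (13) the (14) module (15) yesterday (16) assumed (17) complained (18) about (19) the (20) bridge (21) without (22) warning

The marked gap is inside the relative clause, the subject of "delivered".
Its filler is the head noun "student" (via "who"), at word 8.
(The other dependency links word 1 to a gap after word 16.)

8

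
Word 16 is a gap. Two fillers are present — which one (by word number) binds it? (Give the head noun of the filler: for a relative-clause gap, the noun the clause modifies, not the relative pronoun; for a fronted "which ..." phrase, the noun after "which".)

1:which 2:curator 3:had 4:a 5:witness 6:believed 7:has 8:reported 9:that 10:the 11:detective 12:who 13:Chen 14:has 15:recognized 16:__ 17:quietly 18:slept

11

The marked gap is inside the relative clause, the direct object of "recognized".
Its filler is the head noun "detective" (via "who"), at word 11.
(The other dependency links word 2 to a gap after word 6.)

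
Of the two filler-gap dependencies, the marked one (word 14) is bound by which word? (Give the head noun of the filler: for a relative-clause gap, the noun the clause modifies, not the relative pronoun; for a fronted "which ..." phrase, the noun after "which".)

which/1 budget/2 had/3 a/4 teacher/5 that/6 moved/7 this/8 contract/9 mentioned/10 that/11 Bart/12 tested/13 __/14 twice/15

The marked gap is the direct object of "tested".
Its filler is the fronted wh-phrase "which budget", at word 2.
(The other dependency links word 5 to a gap after word 6.)

2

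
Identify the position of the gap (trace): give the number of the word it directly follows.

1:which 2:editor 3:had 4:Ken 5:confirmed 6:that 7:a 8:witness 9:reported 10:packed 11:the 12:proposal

9

The displaced element is "which editor" (word 2).
It is linked across 2 clause boundaries (that → Ø).
It functions as the subject of "packed", so the gap sits immediately after word 9 ("reported").
Base order: Ken had confirmed that a witness reported which editor packed the proposal.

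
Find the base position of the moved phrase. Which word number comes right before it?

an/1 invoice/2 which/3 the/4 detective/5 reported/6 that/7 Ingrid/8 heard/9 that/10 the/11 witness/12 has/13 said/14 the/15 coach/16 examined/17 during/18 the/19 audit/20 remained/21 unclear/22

17

The displaced element is "an invoice" (word 2).
It is linked across 3 clause boundaries (that → that → Ø).
It functions as the direct object of "examined", so the gap sits immediately after word 17 ("examined").
Base order: The detective reported that Ingrid heard that the witness has said the coach examined an invoice during the audit.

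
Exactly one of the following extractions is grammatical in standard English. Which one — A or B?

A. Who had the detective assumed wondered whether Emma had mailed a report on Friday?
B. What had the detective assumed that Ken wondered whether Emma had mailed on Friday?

In B, the wh-phrase is extracted from inside a wh-island (introduced by "whether"), which blocks movement.
In A, the extraction path crosses only that-complement boundaries, which are transparent.
So A is grammatical.

A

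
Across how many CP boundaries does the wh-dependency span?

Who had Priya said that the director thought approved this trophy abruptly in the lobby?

"who" is extracted from the subject of "approved".
Boundaries crossed, outermost first: [that], [Ø] — 2 in total.

2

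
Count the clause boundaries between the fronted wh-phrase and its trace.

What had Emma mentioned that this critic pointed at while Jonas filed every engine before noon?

"what" is extracted from the PP object of "pointed".
Boundaries crossed, outermost first: [that] — 1 in total.

1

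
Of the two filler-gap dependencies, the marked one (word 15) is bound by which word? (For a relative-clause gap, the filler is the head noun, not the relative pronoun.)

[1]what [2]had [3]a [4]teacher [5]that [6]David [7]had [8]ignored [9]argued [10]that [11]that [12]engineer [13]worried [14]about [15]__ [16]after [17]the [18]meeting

The marked gap is the object of the preposition "about" of "worried".
Its filler is the fronted wh-phrase "what", at word 1.
(The other dependency links word 4 to a gap after word 8.)

1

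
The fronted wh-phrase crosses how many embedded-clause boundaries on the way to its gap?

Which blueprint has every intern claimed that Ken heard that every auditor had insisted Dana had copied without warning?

"which blueprint" is extracted from the object of "copied".
Boundaries crossed, outermost first: [that], [that], [Ø] — 3 in total.

3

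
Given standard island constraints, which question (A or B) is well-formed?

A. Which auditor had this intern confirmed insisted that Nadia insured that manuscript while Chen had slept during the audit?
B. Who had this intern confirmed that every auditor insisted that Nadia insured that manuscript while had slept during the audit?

In B, the wh-phrase is extracted from inside an adjunct island (introduced by "while"), which blocks movement.
In A, the extraction path crosses only that-complement boundaries, which are transparent.
So A is grammatical.

A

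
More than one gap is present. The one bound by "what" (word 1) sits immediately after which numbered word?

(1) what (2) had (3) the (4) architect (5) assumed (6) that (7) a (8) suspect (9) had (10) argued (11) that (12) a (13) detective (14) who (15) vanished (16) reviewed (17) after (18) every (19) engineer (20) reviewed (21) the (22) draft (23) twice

The displaced element is "what" (word 1).
It is linked across 2 clause boundaries (that → that).
It functions as the direct object of "reviewed", so the gap sits immediately after word 16 ("reviewed").
Base order: The architect had assumed that a suspect had argued that a detective who vanished reviewed what after every engineer reviewed the draft twice.

16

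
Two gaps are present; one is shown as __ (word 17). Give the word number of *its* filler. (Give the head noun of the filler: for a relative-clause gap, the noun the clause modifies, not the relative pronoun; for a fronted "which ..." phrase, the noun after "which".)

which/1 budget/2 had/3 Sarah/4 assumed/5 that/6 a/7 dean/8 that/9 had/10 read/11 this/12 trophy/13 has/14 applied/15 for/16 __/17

2

The marked gap is the object of the preposition "for" of "applied".
Its filler is the fronted wh-phrase "which budget", at word 2.
(The other dependency links word 8 to a gap after word 9.)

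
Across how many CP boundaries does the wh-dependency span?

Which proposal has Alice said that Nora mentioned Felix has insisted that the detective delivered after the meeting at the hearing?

3

"which proposal" is extracted from the object of "delivered".
Boundaries crossed, outermost first: [that], [Ø], [that] — 3 in total.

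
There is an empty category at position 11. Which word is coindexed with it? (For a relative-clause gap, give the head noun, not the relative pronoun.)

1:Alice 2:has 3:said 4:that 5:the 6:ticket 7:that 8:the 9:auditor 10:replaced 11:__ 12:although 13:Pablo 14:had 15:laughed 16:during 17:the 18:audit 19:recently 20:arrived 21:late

The gap at 11 is the object of "replaced", inside a relative clause.
The relative pronoun is "that" (word 7); it is bound by the head noun immediately before it.
Its filler is the head noun "ticket", at word 6.

6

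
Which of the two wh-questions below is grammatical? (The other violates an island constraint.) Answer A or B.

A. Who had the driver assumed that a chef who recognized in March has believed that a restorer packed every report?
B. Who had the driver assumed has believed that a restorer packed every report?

In A, the wh-phrase is extracted from inside a complex-NP island (relative clause) (introduced by "who"), which blocks movement.
In B, the extraction path crosses only that-complement boundaries, which are transparent.
So B is grammatical.

B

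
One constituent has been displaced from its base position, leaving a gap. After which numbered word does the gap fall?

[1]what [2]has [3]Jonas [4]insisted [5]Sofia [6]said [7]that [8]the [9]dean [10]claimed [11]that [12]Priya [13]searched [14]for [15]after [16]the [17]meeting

14

The displaced element is "what" (word 1).
It is linked across 3 clause boundaries (Ø → that → that).
It functions as the object of the preposition "for" of "searched", so the gap sits immediately after word 14 ("for").
Base order: Jonas has insisted Sofia said that the dean claimed that Priya searched for what after the meeting.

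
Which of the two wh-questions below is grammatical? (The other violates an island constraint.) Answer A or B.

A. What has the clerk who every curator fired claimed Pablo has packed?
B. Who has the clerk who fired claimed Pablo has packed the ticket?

In B, the wh-phrase is extracted from inside a complex-NP island (relative clause) (introduced by "who"), which blocks movement.
In A, the extraction path crosses only that-complement boundaries, which are transparent.
So A is grammatical.

A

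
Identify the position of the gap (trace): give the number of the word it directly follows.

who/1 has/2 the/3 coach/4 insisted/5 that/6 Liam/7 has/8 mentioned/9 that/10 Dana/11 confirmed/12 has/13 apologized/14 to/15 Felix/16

12

The displaced element is "who" (word 1).
It is linked across 3 clause boundaries (that → that → Ø).
It functions as the subject of "apologized", so the gap sits immediately after word 12 ("confirmed").
Base order: The coach has insisted that Liam has mentioned that Dana confirmed who has apologized to Felix.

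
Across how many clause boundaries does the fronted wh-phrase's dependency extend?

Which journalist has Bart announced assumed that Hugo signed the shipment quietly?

1

"which journalist" is extracted from the subject of "assumed".
Boundaries crossed, outermost first: [Ø] — 1 in total.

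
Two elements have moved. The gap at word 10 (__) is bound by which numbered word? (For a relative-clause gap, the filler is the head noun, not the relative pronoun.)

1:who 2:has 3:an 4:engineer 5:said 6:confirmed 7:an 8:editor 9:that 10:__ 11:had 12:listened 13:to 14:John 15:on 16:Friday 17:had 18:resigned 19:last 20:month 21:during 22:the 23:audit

The marked gap is inside the relative clause, the subject of "listened".
Its filler is the head noun "editor" (via "that"), at word 8.
(The other dependency links word 1 to a gap after word 5.)

8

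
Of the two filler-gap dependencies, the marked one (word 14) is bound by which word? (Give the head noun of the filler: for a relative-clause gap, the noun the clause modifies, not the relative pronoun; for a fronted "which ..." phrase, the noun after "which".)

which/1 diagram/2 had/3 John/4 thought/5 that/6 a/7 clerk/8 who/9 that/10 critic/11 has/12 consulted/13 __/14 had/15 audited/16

The marked gap is inside the relative clause, the direct object of "consulted".
Its filler is the head noun "clerk" (via "who"), at word 8.
(The other dependency links word 2 to a gap after word 16.)

8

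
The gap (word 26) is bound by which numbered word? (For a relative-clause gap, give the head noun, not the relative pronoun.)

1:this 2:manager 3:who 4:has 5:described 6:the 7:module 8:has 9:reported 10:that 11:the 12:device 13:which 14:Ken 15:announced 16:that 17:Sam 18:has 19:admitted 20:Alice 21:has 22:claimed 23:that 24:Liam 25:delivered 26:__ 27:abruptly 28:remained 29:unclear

The gap at 26 is the object of "delivered", inside a relative clause.
The relative pronoun is "which" (word 13); it is bound by the head noun immediately before it.
Its filler is the head noun "device", at word 12.

12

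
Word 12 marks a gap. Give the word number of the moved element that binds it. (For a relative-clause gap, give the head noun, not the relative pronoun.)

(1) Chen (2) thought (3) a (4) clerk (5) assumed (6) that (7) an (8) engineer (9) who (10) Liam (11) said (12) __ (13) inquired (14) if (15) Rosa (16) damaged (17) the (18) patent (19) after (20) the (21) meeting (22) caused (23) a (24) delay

The gap at 12 is the subject of "inquired", inside a relative clause.
The relative pronoun is "who" (word 9); it is bound by the head noun immediately before it.
Its filler is the head noun "engineer", at word 8.

8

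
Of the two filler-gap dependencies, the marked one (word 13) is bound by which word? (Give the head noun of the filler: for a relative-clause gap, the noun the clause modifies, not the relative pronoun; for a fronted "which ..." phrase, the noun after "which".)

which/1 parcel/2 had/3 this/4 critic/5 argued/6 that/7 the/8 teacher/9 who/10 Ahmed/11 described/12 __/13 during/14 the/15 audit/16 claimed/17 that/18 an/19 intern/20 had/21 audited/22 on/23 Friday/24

The marked gap is inside the relative clause, the direct object of "described".
Its filler is the head noun "teacher" (via "who"), at word 9.
(The other dependency links word 2 to a gap after word 22.)

9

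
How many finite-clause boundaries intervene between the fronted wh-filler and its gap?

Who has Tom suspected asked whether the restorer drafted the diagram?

1

"who" is extracted from the subject of "asked".
Boundaries crossed, outermost first: [Ø] — 1 in total.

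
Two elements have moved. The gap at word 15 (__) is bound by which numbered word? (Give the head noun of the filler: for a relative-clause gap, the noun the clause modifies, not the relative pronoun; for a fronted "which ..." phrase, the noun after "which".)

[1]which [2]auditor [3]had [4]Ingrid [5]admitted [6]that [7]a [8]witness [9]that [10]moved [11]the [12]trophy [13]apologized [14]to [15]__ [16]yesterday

The marked gap is the object of the preposition "to" of "apologized".
Its filler is the fronted wh-phrase "which auditor", at word 2.
(The other dependency links word 8 to a gap after word 9.)

2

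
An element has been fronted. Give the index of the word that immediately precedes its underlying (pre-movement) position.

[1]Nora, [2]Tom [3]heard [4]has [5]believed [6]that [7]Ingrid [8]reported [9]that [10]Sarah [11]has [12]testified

The displaced element is "Nora" (word 1).
It is linked across 1 clause boundary (Ø).
It functions as the subject of "believed", so the gap sits immediately after word 3 ("heard").
Base order: Tom heard that Nora has believed that Ingrid reported that Sarah has testified.

3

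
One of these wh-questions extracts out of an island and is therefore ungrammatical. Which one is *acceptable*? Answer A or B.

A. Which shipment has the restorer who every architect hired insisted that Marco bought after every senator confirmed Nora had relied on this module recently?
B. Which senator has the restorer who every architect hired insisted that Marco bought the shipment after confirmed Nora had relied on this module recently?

A

In B, the wh-phrase is extracted from inside an adjunct island (introduced by "after"), which blocks movement.
In A, the extraction path crosses only that-complement boundaries, which are transparent.
So A is grammatical.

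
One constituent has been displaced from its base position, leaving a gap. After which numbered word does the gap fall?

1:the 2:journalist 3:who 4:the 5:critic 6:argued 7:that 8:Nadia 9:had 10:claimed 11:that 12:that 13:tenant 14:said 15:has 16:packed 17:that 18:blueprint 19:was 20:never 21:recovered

The displaced element is "the journalist" (word 2).
It is linked across 3 clause boundaries (that → that → Ø).
It functions as the subject of "packed", so the gap sits immediately after word 14 ("said").
Base order: The critic argued that Nadia had claimed that that tenant said the journalist has packed that blueprint.

14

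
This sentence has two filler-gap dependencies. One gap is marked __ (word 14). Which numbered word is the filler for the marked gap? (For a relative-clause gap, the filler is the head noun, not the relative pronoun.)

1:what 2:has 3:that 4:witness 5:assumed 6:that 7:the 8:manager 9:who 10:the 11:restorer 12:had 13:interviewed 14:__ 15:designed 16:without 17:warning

8

The marked gap is inside the relative clause, the direct object of "interviewed".
Its filler is the head noun "manager" (via "who"), at word 8.
(The other dependency links word 1 to a gap after word 15.)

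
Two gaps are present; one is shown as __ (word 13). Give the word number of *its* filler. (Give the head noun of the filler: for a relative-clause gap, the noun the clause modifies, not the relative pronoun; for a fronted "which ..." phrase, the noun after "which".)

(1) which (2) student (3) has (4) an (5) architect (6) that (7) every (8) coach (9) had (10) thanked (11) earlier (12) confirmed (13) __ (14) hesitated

The marked gap is the subject of "hesitated".
Its filler is the fronted wh-phrase "which student", at word 2.
(The other dependency links word 5 to a gap after word 10.)

2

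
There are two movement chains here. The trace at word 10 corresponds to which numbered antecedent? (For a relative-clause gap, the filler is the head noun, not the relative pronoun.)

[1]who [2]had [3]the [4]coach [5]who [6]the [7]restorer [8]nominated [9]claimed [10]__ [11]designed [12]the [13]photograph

1

The marked gap is the subject of "designed".
Its filler is the fronted wh-phrase "who", at word 1.
(The other dependency links word 4 to a gap after word 8.)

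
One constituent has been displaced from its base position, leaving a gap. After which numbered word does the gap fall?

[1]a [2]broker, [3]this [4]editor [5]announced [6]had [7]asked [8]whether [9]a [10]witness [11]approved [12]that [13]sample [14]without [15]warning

5

The displaced element is "a broker" (word 2).
It is linked across 1 clause boundary (Ø).
It functions as the subject of "asked", so the gap sits immediately after word 5 ("announced").
Base order: This editor announced a broker had asked whether a witness approved that sample without warning.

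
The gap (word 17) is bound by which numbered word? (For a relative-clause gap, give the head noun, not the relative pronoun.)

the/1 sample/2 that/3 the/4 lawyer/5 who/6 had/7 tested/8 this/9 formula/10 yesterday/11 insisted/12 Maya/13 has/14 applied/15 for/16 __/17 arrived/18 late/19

2

The gap at 17 is the prepositional object of "applied", inside a relative clause.
The relative pronoun is "that" (word 3); it is bound by the head noun immediately before it.
Its filler is the head noun "sample", at word 2.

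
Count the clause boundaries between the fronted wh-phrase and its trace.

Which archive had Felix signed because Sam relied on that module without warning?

0

"which archive" originates inside the matrix clause — no clause boundary is crossed.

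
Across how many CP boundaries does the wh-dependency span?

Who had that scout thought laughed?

"who" is extracted from the subject of "laughed".
Boundaries crossed, outermost first: [Ø] — 1 in total.

1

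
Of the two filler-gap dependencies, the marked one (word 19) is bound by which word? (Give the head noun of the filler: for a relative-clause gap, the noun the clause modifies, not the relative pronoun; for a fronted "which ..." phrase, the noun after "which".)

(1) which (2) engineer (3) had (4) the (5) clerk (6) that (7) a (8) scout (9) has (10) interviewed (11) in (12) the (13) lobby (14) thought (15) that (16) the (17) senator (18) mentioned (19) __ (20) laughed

2

The marked gap is the subject of "laughed".
Its filler is the fronted wh-phrase "which engineer", at word 2.
(The other dependency links word 5 to a gap after word 10.)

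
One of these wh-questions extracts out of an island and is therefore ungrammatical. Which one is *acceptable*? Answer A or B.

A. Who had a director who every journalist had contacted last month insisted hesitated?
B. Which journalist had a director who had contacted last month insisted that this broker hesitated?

A

In B, the wh-phrase is extracted from inside a complex-NP island (relative clause) (introduced by "who"), which blocks movement.
In A, the extraction path crosses only that-complement boundaries, which are transparent.
So A is grammatical.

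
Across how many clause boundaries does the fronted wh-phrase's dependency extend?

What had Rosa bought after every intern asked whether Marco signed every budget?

0

"what" originates inside the matrix clause — no clause boundary is crossed.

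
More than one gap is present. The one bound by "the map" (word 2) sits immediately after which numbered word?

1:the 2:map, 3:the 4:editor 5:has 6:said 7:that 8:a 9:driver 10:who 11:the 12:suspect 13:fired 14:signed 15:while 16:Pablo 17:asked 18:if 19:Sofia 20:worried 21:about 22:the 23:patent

14

The displaced element is "the map" (word 2).
It is linked across 1 clause boundary (that).
It functions as the direct object of "signed", so the gap sits immediately after word 14 ("signed").
Base order: The editor has said that a driver who the suspect fired signed the map while Pablo asked if Sofia worried about the patent.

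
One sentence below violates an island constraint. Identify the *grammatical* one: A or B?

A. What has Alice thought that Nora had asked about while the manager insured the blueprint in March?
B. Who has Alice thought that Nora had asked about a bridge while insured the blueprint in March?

In B, the wh-phrase is extracted from inside an adjunct island (introduced by "while"), which blocks movement.
In A, the extraction path crosses only that-complement boundaries, which are transparent.
So A is grammatical.

A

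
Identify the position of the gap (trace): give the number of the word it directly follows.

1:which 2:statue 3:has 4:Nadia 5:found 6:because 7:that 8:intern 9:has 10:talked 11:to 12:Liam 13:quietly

The displaced element is "which statue" (word 2).
It functions as the direct object of "found", so the gap sits immediately after word 5 ("found").
Base order: Nadia has found which statue because that intern has talked to Liam quietly.

5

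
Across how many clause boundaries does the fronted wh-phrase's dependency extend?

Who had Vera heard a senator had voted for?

"who" is extracted from the PP object of "voted".
Boundaries crossed, outermost first: [Ø] — 1 in total.

1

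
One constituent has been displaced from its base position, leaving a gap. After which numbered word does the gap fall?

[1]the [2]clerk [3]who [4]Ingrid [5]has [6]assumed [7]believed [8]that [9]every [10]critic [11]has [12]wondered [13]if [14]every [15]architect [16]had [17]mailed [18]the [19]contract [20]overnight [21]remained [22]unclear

6

The displaced element is "the clerk" (word 2).
It is linked across 1 clause boundary (Ø).
It functions as the subject of "believed", so the gap sits immediately after word 6 ("assumed").
Base order: Ingrid has assumed that the clerk believed that every critic has wondered if every architect had mailed the contract overnight.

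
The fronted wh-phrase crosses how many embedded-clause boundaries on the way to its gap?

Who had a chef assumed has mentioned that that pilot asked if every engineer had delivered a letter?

1

"who" is extracted from the subject of "mentioned".
Boundaries crossed, outermost first: [Ø] — 1 in total.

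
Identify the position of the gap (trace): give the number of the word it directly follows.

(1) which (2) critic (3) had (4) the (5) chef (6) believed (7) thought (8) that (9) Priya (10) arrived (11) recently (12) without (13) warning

The displaced element is "which critic" (word 2).
It is linked across 1 clause boundary (Ø).
It functions as the subject of "thought", so the gap sits immediately after word 6 ("believed").
Base order: The chef had believed that which critic thought that Priya arrived recently without warning.

6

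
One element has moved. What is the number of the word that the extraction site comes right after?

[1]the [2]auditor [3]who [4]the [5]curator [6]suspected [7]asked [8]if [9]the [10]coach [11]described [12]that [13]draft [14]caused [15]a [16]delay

6

The displaced element is "the auditor" (word 2).
It is linked across 1 clause boundary (Ø).
It functions as the subject of "asked", so the gap sits immediately after word 6 ("suspected").
Base order: The curator suspected that the auditor asked if the coach described that draft.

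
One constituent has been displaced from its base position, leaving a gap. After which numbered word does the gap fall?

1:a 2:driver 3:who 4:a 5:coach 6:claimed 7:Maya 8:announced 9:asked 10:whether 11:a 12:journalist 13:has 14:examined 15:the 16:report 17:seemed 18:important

8

The displaced element is "a driver" (word 2).
It is linked across 2 clause boundaries (Ø → Ø).
It functions as the subject of "asked", so the gap sits immediately after word 8 ("announced").
Base order: A coach claimed Maya announced that a driver asked whether a journalist has examined the report.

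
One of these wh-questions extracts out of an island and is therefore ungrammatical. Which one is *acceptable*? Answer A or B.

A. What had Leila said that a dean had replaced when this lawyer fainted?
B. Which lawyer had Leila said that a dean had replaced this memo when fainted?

In B, the wh-phrase is extracted from inside an adjunct island (introduced by "when"), which blocks movement.
In A, the extraction path crosses only that-complement boundaries, which are transparent.
So A is grammatical.

A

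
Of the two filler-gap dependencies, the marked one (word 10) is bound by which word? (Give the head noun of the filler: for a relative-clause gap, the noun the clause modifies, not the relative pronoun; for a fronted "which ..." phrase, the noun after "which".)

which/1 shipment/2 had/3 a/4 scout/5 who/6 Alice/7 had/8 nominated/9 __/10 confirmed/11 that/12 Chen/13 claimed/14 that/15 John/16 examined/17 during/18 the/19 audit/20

The marked gap is inside the relative clause, the direct object of "nominated".
Its filler is the head noun "scout" (via "who"), at word 5.
(The other dependency links word 2 to a gap after word 17.)

5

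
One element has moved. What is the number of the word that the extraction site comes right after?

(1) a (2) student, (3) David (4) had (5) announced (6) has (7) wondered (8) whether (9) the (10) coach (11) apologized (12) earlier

The displaced element is "a student" (word 2).
It is linked across 1 clause boundary (Ø).
It functions as the subject of "wondered", so the gap sits immediately after word 5 ("announced").
Base order: David had announced that a student has wondered whether the coach apologized earlier.

5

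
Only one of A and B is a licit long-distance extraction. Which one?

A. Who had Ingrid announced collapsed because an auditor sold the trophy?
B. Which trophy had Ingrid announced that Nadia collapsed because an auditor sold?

A

In B, the wh-phrase is extracted from inside an adjunct island (introduced by "because"), which blocks movement.
In A, the extraction path crosses only that-complement boundaries, which are transparent.
So A is grammatical.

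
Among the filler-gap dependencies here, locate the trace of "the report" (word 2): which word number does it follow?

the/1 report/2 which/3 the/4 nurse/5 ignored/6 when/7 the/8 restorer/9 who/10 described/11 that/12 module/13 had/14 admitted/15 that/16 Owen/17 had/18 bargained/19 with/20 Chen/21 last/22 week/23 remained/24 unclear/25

6

The displaced element is "the report" (word 2).
It functions as the direct object of "ignored", so the gap sits immediately after word 6 ("ignored").
Base order: The nurse ignored the report when the restorer who described that module had admitted that Owen had bargained with Chen last week.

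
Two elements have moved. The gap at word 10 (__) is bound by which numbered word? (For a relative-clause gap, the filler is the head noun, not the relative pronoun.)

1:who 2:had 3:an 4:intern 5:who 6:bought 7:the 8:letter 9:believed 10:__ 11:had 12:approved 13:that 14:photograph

The marked gap is the subject of "approved".
Its filler is the fronted wh-phrase "who", at word 1.
(The other dependency links word 4 to a gap after word 5.)

1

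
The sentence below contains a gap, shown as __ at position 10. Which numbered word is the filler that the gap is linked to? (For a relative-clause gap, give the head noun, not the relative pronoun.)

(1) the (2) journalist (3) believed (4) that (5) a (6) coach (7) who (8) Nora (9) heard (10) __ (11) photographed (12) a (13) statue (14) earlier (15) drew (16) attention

The gap at 10 is the subject of "photographed", inside a relative clause.
The relative pronoun is "who" (word 7); it is bound by the head noun immediately before it.
Its filler is the head noun "coach", at word 6.

6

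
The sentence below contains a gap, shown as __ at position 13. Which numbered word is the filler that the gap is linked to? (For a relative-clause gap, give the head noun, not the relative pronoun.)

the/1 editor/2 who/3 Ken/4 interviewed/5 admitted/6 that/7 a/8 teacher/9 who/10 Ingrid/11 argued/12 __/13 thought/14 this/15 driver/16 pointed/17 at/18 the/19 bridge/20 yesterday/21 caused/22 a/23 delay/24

9

The gap at 13 is the subject of "thought", inside a relative clause.
The relative pronoun is "who" (word 10); it is bound by the head noun immediately before it.
Its filler is the head noun "teacher", at word 9.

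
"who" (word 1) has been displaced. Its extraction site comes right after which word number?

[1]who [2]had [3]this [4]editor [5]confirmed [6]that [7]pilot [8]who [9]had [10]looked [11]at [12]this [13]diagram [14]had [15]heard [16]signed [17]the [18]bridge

15

The displaced element is "who" (word 1).
It is linked across 2 clause boundaries (Ø → Ø).
It functions as the subject of "signed", so the gap sits immediately after word 15 ("heard").
Base order: This editor had confirmed that pilot who had looked at this diagram had heard that who signed the bridge.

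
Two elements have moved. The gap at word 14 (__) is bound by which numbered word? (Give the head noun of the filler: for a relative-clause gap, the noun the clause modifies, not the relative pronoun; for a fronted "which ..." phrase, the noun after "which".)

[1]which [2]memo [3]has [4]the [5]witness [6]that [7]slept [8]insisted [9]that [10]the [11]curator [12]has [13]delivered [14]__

2

The marked gap is the direct object of "delivered".
Its filler is the fronted wh-phrase "which memo", at word 2.
(The other dependency links word 5 to a gap after word 6.)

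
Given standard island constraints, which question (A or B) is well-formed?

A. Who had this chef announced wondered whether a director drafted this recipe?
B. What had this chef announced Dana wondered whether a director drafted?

In B, the wh-phrase is extracted from inside a wh-island (introduced by "whether"), which blocks movement.
In A, the extraction path crosses only that-complement boundaries, which are transparent.
So A is grammatical.

A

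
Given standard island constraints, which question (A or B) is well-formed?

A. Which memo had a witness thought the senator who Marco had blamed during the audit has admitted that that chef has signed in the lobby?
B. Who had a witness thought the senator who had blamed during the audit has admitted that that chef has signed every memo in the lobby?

A

In B, the wh-phrase is extracted from inside a complex-NP island (relative clause) (introduced by "who"), which blocks movement.
In A, the extraction path crosses only that-complement boundaries, which are transparent.
So A is grammatical.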